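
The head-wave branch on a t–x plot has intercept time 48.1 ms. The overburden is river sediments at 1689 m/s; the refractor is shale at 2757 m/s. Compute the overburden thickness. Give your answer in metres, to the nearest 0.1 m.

h = tᵢ·V₁·V₂ / (2·√(V₂²−V₁²)).
√(V₂²−V₁²) = √(2757² − 1689²) = 2179.1 m/s.
h = 0.0481 s × 1689 × 2757 / (2 × 2179.1) = 51.39 m.

51.4 m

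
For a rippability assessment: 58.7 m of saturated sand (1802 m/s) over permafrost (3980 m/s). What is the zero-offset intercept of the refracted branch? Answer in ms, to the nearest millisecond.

58 ms

tᵢ = 2h·√(V₂²−V₁²)/(V₁V₂).
√(V₂²−V₁²) = √(3980²−1802²) = 3548.7 m/s.
tᵢ = 2·58.7·3548.7/(1802·3980) = 0.05809 s.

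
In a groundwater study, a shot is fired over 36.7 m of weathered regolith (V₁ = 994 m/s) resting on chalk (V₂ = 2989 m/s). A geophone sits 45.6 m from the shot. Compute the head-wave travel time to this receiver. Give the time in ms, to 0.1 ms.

θ_c = arcsin(V₁/V₂) = arcsin(994/2989) = 19.42°, cos θ_c = 0.9431.
Intercept time tᵢ = 2h cos θ_c / V₁ = 2·36.7·0.9431/994 = 0.06964 s.
t = x/V₂ + tᵢ = 45.6/2989 + 0.06964 = 0.08490 s.

84.9 ms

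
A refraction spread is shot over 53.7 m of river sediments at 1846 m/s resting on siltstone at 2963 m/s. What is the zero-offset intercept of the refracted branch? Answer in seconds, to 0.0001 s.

0.0455 s

θ_c = arcsin(V₁/V₂) = arcsin(1846/2963) = 38.54°; cos θ_c = 0.7822.
tᵢ = 2h·cos θ_c / V₁ = 2·53.7·0.7822 / 1846 = 0.04551 s.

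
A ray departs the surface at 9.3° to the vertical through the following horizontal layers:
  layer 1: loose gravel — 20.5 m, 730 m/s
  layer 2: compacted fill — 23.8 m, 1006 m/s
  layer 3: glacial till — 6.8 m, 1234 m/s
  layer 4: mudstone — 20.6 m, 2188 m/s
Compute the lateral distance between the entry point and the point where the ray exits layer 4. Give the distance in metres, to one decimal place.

Ray parameter p = sin 9.3° / 730 m/s = 2.2138e-04 s/m.
Layer 1: θ = 9.30°; offset = 20.5·tan 9.30° = 3.357 m.
Layer 2: sin θ = p·1006 = 0.2227 → θ = 12.87°; offset = 23.8·tan 12.87° = 5.437 m.
Layer 3: sin θ = p·1234 = 0.2732 → θ = 15.85°; offset = 6.8·tan 15.85° = 1.931 m.
Layer 4: sin θ = p·2188 = 0.4844 → θ = 28.97°; offset = 20.6·tan 28.97° = 11.405 m.
Σ offsets = 22.130 m.

22.1 m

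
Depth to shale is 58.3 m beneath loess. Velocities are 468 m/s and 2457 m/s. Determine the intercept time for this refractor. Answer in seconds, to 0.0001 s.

0.2446 s

θ_c = arcsin(V₁/V₂) = arcsin(468/2457) = 10.98°; cos θ_c = 0.9817.
tᵢ = 2h·cos θ_c / V₁ = 2·58.3·0.9817 / 468 = 0.24458 s.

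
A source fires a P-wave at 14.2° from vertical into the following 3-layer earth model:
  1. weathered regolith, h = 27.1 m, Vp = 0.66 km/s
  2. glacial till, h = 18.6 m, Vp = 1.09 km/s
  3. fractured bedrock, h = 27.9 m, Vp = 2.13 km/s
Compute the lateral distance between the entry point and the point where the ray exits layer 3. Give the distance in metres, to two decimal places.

Ray parameter p = sin 14.2° / 0.66 km/s = 3.7168e-01 s/km.
Layer 1: θ = 14.20°; offset = 27.1·tan 14.20° = 6.8574 m.
Layer 2: sin θ = p·1.09 = 0.4051 → θ = 23.90°; offset = 18.6·tan 23.90° = 8.2421 m.
Layer 3: sin θ = p·2.13 = 0.7917 → θ = 52.34°; offset = 27.9·tan 52.34° = 36.1534 m.
Total horizontal offset = 51.2528 m.

51.25 m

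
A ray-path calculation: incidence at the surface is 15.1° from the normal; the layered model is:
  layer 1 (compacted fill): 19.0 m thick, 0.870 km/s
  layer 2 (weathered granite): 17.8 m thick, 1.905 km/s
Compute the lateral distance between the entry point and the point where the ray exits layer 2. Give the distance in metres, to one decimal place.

17.5 m

p = sin θ₁/V₁ = sin 15.1°/0.870 = 2.9943e-01 s/km is conserved through the stack.
Layer 1: θ = 15.10°; offset = 19.0·tan 15.10° = 5.127 m.
Layer 2: sin θ = p·1.905 = 0.5704 → θ = 34.78°; offset = 17.8·tan 34.78° = 12.362 m.
Σ offsets = 17.488 m.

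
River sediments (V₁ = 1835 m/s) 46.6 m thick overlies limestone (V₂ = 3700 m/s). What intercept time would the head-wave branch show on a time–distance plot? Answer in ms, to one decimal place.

44.1 ms

tᵢ = 2h·√(V₂²−V₁²)/(V₁V₂).
√(V₂²−V₁²) = √(3700²−1835²) = 3212.9 m/s.
tᵢ = 2·46.6·3212.9/(1835·3700) = 0.04410 s.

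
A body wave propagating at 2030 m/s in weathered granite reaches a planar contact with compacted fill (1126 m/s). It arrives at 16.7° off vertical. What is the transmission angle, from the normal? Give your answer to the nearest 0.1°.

9.2°

sin θ₁/V₁ = sin θ₂/V₂ ⇒ sin θ₂ = 1126·sin 16.7°/2030 = 1126·0.2874/2030 = 0.1594.
θ₂ = arcsin 0.1594 = 9.17° from the normal.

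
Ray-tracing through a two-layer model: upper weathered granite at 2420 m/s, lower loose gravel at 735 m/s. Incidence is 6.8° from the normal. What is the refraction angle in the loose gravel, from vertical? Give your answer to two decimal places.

Snell's law: sin θ₂ = (V₂/V₁)·sin θ₁ = (735/2420)·sin 6.8° = 0.0360.
θ₂ = sin⁻¹(0.0360) = 2.06° (from vertical).

2.06°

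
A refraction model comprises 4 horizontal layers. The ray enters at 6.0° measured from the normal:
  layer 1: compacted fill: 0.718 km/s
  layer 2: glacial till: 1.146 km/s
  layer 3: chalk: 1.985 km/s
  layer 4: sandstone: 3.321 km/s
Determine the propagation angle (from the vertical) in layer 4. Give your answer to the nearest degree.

29°

Snell's law across each interface conserves sin θ / V, so sin θ_4 = V_4·sin θ₁/V₁.
sin θ_4 = 3.321 × sin 6.0° / 0.718 = 0.4835.
θ_4 = arcsin 0.4835 = 28.91°.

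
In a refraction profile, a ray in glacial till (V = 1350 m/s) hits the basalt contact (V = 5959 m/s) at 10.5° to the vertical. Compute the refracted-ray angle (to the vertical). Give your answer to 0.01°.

53.55°

Snell's law: sin θ₂ = (V₂/V₁)·sin θ₁ = (5959/1350)·sin 10.5° = 0.8044.
θ₂ = arcsin 0.8044 = 53.55° from the normal.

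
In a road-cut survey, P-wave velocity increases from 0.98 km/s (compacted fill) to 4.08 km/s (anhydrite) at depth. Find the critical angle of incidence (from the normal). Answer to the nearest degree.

At critical incidence the refracted ray runs along the interface (θ₂ = 90°), so sin θ_c = V₁/V₂.
θ_c = arcsin(0.98/4.08) = arcsin 0.2402 = 13.90°.

14°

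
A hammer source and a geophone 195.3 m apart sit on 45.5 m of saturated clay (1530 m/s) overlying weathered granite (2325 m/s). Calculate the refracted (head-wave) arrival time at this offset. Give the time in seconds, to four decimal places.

0.1288 s

t = x/V₂ + 2h·√(V₂²−V₁²)/(V₁V₂).
√(V₂²−V₁²) = √(2325²−1530²) = 1750.6 m/s; delay term = 2·45.5·1750.6/(1530·2325) = 0.04478 s.
t = 195.3/2325 + 0.04478 = 0.12878 s.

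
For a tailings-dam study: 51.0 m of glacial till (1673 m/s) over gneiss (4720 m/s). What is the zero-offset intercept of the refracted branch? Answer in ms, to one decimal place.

θ_c = arcsin(V₁/V₂) = arcsin(1673/4720) = 20.76°; cos θ_c = 0.9351.
tᵢ = 2h·cos θ_c / V₁ = 2·51.0·0.9351 / 1673 = 0.05701 s.

57.0 ms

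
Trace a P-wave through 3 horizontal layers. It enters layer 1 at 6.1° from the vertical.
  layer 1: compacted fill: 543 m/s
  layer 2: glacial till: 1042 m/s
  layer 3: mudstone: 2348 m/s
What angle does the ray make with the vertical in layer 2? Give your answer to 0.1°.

11.8°

Snell's law across each interface conserves sin θ / V, so sin θ_2 = V_2·sin θ₁/V₁.
sin θ_2 = 1042 × sin 6.1° / 543 = 0.2039.
θ_2 = arcsin 0.2039 = 11.77°.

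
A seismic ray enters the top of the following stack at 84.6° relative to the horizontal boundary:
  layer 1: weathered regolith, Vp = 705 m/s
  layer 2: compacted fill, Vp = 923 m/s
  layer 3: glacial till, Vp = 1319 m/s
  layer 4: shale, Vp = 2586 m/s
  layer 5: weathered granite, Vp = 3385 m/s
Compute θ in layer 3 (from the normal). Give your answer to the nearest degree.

From the normal: θ₁ = 90° − 84.6° = 5.4°.
Ray parameter p = sin 5.4° / 705 = 1.3349e-04 s/m.
sin θ_3 = p·V_3 = 1.3349e-04 × 1319 = 0.1761.
θ_3 = 10.14° from the vertical.

10°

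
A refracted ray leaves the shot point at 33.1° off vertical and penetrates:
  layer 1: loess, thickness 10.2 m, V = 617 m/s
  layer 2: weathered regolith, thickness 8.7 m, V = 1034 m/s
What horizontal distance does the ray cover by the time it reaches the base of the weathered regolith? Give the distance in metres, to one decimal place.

26.4 m

p = sin θ₁/V₁ = sin 33.1°/617 = 8.8509e-04 s/m is conserved through the stack.
Layer 1: θ = 33.10°; offset = 10.2·tan 33.10° = 6.649 m.
Layer 2: sin θ = p·1034 = 0.9152 → θ = 66.23°; offset = 8.7·tan 66.23° = 19.755 m.
Summing the layer offsets gives 26.405 m.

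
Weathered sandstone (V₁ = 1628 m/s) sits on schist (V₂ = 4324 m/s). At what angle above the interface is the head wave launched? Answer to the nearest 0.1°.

Critical incidence: sin θ_c = V₁/V₂ = 1628/4324 = 0.3765.
θ_c = arcsin 0.3765 = 22.12°.
Measured from the interface: 90° − 22.12° = 67.88°.

67.9°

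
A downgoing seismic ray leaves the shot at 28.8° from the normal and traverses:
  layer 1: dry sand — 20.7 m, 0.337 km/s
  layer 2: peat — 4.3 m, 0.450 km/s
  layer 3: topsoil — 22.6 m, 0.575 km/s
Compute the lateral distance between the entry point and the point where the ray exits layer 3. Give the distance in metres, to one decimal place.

Apply Snell's law at each interface; in layer i the horizontal offset is hᵢ·tan θᵢ.
Layer 1: θ = 28.80°; offset = 20.7·tan 28.80° = 11.380 m.
Layer 2: sin θ = 0.450·sin 28.8°/0.337 = 0.6433, θ = 40.04°; offset = 4.3·tan 40.04° = 3.613 m.
Layer 3: sin θ = 0.575·sin 28.8°/0.337 = 0.8220, θ = 55.28°; offset = 22.6·tan 55.28° = 32.619 m.
Summing the layer offsets gives 47.612 m.

47.6 m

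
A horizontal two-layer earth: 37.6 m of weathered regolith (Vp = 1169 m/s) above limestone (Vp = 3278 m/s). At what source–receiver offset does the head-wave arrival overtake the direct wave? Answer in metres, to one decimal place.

x_cross = 2h·√((V₂+V₁)/(V₂−V₁)).
(V₂+V₁)/(V₂−V₁) = (3278+1169)/(3278−1169) = 2.1086; √ = 1.4521.
x_cross = 2·37.6·1.4521 = 109.20 m.

109.2 m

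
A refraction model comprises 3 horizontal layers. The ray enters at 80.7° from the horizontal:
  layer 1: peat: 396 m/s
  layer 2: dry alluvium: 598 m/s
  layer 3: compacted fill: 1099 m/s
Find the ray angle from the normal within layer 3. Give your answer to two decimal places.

26.65°

From the normal: θ₁ = 90° − 80.7° = 9.3°.
Snell's law across each interface conserves sin θ / V, so sin θ_3 = V_3·sin θ₁/V₁.
sin θ_3 = 1099 × sin 9.3° / 396 = 0.4485.
θ_3 = 26.65° from the vertical.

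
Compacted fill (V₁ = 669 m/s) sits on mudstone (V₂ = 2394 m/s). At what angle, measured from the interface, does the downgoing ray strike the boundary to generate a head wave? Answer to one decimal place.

73.8°

Critical incidence: sin θ_c = V₁/V₂ = 669/2394 = 0.2794.
θ_c = arcsin 0.2794 = 16.23°.
Measured from the interface: 90° − 16.23° = 73.77°.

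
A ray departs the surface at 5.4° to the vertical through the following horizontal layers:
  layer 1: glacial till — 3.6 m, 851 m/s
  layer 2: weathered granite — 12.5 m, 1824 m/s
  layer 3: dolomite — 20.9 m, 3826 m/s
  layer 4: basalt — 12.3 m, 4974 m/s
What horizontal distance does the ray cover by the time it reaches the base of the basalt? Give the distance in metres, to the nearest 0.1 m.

20.8 m

p = sin θ₁/V₁ = sin 5.4°/851 = 1.1059e-04 s/m is conserved through the stack.
Layer 1: θ = 5.40°; offset = 3.6·tan 5.40° = 0.340 m.
Layer 2: sin θ = p·1824 = 0.2017 → θ = 11.64°; offset = 12.5·tan 11.64° = 2.574 m.
Layer 3: sin θ = p·3826 = 0.4231 → θ = 25.03°; offset = 20.9·tan 25.03° = 9.759 m.
Layer 4: sin θ = p·4974 = 0.5501 → θ = 33.37°; offset = 12.3·tan 33.37° = 8.101 m.
Σ offsets = 20.775 m.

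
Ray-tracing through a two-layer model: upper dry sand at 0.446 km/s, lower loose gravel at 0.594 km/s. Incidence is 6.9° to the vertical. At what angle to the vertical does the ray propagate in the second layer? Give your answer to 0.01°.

9.21°

sin θ₁/V₁ = sin θ₂/V₂ ⇒ sin θ₂ = 0.594·sin 6.9°/0.446 = 0.594·0.1201/0.446 = 0.1600.
θ₂ = sin⁻¹(0.1600) = 9.21° (from vertical).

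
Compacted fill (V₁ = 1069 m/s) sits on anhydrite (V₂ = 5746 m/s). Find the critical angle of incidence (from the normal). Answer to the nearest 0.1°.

Critical incidence: sin θ_c = V₁/V₂ = 1069/5746 = 0.1860.
θ_c = arcsin 0.1860 = 10.72°.

10.7°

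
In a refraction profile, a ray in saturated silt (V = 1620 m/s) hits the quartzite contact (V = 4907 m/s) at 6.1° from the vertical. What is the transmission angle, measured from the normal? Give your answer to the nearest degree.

Snell's law: sin θ₂ = (V₂/V₁)·sin θ₁ = (4907/1620)·sin 6.1° = 0.3219.
θ₂ = sin⁻¹(0.3219) = 18.78° (from vertical).

19°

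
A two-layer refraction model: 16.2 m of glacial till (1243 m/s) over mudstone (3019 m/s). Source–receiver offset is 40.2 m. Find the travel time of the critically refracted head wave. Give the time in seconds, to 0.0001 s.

θ_c = arcsin(V₁/V₂) = arcsin(1243/3019) = 24.31°, cos θ_c = 0.9113.
Intercept time tᵢ = 2h cos θ_c / V₁ = 2·16.2·0.9113/1243 = 0.02375 s.
t = x/V₂ + tᵢ = 40.2/3019 + 0.02375 = 0.03707 s.

0.0371 s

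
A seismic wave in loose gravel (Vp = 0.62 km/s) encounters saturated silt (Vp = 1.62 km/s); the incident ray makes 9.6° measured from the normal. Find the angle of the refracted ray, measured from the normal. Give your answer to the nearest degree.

sin θ₁/V₁ = sin θ₂/V₂ ⇒ sin θ₂ = 1.62·sin 9.6°/0.62 = 1.62·0.1668/0.62 = 0.4358.
θ₂ = sin⁻¹(0.4358) = 25.83° (from vertical).

26°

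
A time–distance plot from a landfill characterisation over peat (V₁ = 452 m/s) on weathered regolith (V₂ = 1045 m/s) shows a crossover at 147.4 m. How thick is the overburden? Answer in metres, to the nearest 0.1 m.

h = (x_cross/2)·√((V₂−V₁)/(V₂+V₁)).
(V₂−V₁)/(V₂+V₁) = (1045−452)/(1045+452) = 0.3961; √ = 0.6294.
h = (147.4/2)·0.6294 = 46.39 m.

46.4 m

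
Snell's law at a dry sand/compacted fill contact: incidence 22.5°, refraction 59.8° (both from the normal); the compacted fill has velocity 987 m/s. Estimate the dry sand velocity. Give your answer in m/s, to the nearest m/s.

Snell's law: sin 22.5°/V₁ = sin 59.8°/V₂.
V₁ = V₂·sin 22.5°/sin 59.8° = 987 × 0.4428 = 437.02 m/s.

437 m/s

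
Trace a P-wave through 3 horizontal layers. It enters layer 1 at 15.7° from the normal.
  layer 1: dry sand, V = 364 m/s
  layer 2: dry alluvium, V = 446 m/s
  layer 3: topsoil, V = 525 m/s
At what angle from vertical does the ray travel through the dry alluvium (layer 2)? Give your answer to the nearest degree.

Ray parameter p = sin 15.7° / 364 = 7.4341e-04 s/m.
sin θ_2 = p·V_2 = 7.4341e-04 × 446 = 0.3316.
θ_2 = 19.36° from the vertical.

19°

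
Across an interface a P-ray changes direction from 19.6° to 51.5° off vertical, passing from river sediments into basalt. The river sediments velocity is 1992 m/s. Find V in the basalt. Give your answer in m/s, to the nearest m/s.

sin 19.6° = 0.3355; sin 51.5° = 0.7826.
V₂ = V₁·(sin θ₂/sin θ₁) = 1992·(0.7826/0.3355) = 4647.33 m/s.

4647 m/s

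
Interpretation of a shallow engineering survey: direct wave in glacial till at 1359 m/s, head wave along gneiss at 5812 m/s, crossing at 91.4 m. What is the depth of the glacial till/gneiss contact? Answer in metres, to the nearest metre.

h = (x_cross/2)·√((V₂−V₁)/(V₂+V₁)).
(V₂−V₁)/(V₂+V₁) = (5812−1359)/(5812+1359) = 0.6210; √ = 0.7880.
h = (91.4/2)·0.7880 = 36.01 m.

36 m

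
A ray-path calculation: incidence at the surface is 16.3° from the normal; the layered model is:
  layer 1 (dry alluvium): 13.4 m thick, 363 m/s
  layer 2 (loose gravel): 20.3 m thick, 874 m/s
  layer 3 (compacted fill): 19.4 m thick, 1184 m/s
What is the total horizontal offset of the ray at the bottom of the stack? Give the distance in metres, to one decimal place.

p = sin θ₁/V₁ = sin 16.3°/363 = 7.7319e-04 s/m is conserved through the stack.
Layer 1: θ = 16.30°; offset = 13.4·tan 16.30° = 3.918 m.
Layer 2: sin θ = p·874 = 0.6758 → θ = 42.51°; offset = 20.3·tan 42.51° = 18.610 m.
Layer 3: sin θ = p·1184 = 0.9155 → θ = 66.27°; offset = 19.4·tan 66.27° = 44.132 m.
Σ offsets = 66.661 m.

66.7 m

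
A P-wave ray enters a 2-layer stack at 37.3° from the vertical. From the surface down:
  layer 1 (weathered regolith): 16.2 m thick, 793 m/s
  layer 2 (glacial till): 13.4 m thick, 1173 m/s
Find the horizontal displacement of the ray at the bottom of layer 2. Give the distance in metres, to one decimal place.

39.4 m

p = sin θ₁/V₁ = sin 37.3°/793 = 7.6417e-04 s/m is conserved through the stack.
Layer 1: θ = 37.30°; offset = 16.2·tan 37.30° = 12.341 m.
Layer 2: sin θ = p·1173 = 0.8964 → θ = 63.69°; offset = 13.4·tan 63.69° = 27.095 m.
Total horizontal offset = 39.437 m.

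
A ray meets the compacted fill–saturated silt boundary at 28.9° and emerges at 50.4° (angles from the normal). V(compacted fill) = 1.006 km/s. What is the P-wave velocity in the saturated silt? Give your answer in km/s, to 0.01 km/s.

Snell's law: sin 28.9°/V₁ = sin 50.4°/V₂.
V₂ = V₁·sin 50.4°/sin 28.9° = 1.006 × 1.5943 = 1.60 km/s.

1.60 km/s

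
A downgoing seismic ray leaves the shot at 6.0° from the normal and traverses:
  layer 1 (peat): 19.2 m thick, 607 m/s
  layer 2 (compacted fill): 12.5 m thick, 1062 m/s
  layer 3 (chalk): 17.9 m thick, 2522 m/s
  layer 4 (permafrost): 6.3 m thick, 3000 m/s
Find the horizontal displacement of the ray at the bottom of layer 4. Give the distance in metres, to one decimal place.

Ray parameter p = sin 6.0° / 607 m/s = 1.7221e-04 s/m.
Layer 1: θ = 6.00°; offset = 19.2·tan 6.00° = 2.018 m.
Layer 2: sin θ = p·1062 = 0.1829 → θ = 10.54°; offset = 12.5·tan 10.54° = 2.325 m.
Layer 3: sin θ = p·2522 = 0.4343 → θ = 25.74°; offset = 17.9·tan 25.74° = 8.630 m.
Layer 4: sin θ = p·3000 = 0.5166 → θ = 31.11°; offset = 6.3·tan 31.11° = 3.801 m.
Summing the layer offsets gives 16.775 m.

16.8 m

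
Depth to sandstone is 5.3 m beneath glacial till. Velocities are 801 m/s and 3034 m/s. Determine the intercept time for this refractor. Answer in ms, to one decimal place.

tᵢ = 2h·√(V₂²−V₁²)/(V₁V₂).
√(V₂²−V₁²) = √(3034²−801²) = 2926.4 m/s.
tᵢ = 2·5.3·2926.4/(801·3034) = 0.01276 s.

12.8 ms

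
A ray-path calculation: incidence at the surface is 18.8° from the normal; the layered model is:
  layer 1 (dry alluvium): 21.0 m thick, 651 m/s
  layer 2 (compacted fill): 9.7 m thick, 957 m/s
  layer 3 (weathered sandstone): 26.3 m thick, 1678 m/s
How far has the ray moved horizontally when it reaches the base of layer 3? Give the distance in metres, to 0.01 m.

Apply Snell's law at each interface; in layer i the horizontal offset is hᵢ·tan θᵢ.
Layer 1: θ = 18.80°; offset = 21.0·tan 18.80° = 7.1490 m.
Layer 2: sin θ = 957·sin 18.8°/651 = 0.4737, θ = 28.28°; offset = 9.7·tan 28.28° = 5.2180 m.
Layer 3: sin θ = 1678·sin 18.8°/651 = 0.8307, θ = 56.17°; offset = 26.3·tan 56.17° = 39.2375 m.
Total horizontal offset = 51.6045 m.

51.60 m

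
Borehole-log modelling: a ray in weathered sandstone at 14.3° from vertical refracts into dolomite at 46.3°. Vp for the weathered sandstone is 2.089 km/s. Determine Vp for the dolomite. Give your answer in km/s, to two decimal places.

sin 14.3° = 0.2470; sin 46.3° = 0.7230.
V₂ = V₁·(sin θ₂/sin θ₁) = 2.089·(0.7230/0.2470) = 6.11 km/s.

6.11 km/s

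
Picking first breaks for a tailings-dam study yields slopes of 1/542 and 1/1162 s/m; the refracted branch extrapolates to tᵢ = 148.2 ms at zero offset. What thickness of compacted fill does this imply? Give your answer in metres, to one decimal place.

θ_c = arcsin(542/1162) = 27.80°; cos θ_c = 0.8846.
tᵢ = 2h cos θ_c/V₁ ⇒ h = tᵢ·V₁/(2 cos θ_c) = 0.1482·542/(2·0.8846) = 45.40 m.

45.4 m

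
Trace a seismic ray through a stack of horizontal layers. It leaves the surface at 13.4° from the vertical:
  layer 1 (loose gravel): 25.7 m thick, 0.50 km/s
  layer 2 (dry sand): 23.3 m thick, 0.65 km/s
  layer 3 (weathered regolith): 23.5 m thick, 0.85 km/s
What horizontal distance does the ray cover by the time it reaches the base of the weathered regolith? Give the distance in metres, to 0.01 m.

Apply Snell's law at each interface; in layer i the horizontal offset is hᵢ·tan θᵢ.
Layer 1: θ = 13.40°; offset = 25.7·tan 13.40° = 6.1226 m.
Layer 2: sin θ = 0.65·sin 13.4°/0.50 = 0.3013, θ = 17.53°; offset = 23.3·tan 17.53° = 7.3617 m.
Layer 3: sin θ = 0.85·sin 13.4°/0.50 = 0.3940, θ = 23.20°; offset = 23.5·tan 23.20° = 10.0730 m.
Σ offsets = 23.5573 m.

23.56 m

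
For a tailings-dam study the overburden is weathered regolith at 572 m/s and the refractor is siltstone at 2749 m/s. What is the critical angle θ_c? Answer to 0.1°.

Critical incidence: sin θ_c = V₁/V₂ = 572/2749 = 0.2081.
θ_c = arcsin 0.2081 = 12.01°.

12.0°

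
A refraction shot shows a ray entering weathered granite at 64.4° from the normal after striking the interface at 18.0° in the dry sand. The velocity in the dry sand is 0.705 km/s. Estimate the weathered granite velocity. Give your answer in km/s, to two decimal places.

2.06 km/s

Snell's law: sin 18.0°/V₁ = sin 64.4°/V₂.
V₂ = V₁·sin 64.4°/sin 18.0° = 0.705 × 2.9184 = 2.06 km/s.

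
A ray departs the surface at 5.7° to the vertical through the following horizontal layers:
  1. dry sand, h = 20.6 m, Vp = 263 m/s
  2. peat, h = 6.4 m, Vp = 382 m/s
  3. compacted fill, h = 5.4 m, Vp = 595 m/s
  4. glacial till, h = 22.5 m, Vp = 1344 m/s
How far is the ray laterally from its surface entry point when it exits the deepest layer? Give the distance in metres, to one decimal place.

Ray parameter p = sin 5.7° / 263 m/s = 3.7764e-04 s/m.
Layer 1: θ = 5.70°; offset = 20.6·tan 5.70° = 2.056 m.
Layer 2: sin θ = p·382 = 0.1443 → θ = 8.29°; offset = 6.4·tan 8.29° = 0.933 m.
Layer 3: sin θ = p·595 = 0.2247 → θ = 12.99°; offset = 5.4·tan 12.99° = 1.245 m.
Layer 4: sin θ = p·1344 = 0.5076 → θ = 30.50°; offset = 22.5·tan 30.50° = 13.254 m.
Summing the layer offsets gives 17.488 m.

17.5 m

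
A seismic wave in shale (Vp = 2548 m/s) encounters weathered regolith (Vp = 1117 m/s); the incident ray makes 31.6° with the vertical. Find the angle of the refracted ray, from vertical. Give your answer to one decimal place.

13.3°

sin θ₁/V₁ = sin θ₂/V₂ ⇒ sin θ₂ = 1117·sin 31.6°/2548 = 1117·0.5240/2548 = 0.2297.
θ₂ = sin⁻¹(0.2297) = 13.28° (from vertical).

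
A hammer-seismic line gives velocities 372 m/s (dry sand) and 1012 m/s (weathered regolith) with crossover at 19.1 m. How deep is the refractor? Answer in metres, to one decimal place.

h = (x_cross/2)·√((V₂−V₁)/(V₂+V₁)).
(V₂−V₁)/(V₂+V₁) = (1012−372)/(1012+372) = 0.4624; √ = 0.6800.
h = (19.1/2)·0.6800 = 6.49 m.

6.5 m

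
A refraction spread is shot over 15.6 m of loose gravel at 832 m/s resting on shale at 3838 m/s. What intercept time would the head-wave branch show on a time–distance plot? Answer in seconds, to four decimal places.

θ_c = arcsin(V₁/V₂) = arcsin(832/3838) = 12.52°; cos θ_c = 0.9762.
tᵢ = 2h·cos θ_c / V₁ = 2·15.6·0.9762 / 832 = 0.03661 s.

0.0366 s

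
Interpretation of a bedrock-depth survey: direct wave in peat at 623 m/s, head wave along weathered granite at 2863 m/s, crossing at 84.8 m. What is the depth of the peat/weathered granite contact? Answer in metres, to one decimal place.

34.0 m

h = (x_cross/2)·√((V₂−V₁)/(V₂+V₁)).
(V₂−V₁)/(V₂+V₁) = (2863−623)/(2863+623) = 0.6426; √ = 0.8016.
h = (84.8/2)·0.8016 = 33.99 m.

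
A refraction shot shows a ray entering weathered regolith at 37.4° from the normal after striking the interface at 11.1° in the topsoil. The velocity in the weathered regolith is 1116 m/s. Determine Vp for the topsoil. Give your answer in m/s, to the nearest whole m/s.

354 m/s

Snell's law: sin 11.1°/V₁ = sin 37.4°/V₂.
V₁ = V₂·sin 11.1°/sin 37.4° = 1116 × 0.3170 = 353.74 m/s.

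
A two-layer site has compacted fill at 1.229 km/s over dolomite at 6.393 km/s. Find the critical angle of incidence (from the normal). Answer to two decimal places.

Critical incidence: sin θ_c = V₁/V₂ = 1.229/6.393 = 0.1922.
θ_c = arcsin 0.1922 = 11.08°.

11.08°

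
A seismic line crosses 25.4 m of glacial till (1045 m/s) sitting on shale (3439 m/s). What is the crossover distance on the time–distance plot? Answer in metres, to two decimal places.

69.52 m

θ_c = arcsin(1045/3439) = 17.69°, so cos θ_c = 0.9527 and tᵢ = 2h cos θ_c/V₁ = 0.0463 s.
At crossover x/V₁ = x/V₂ + tᵢ ⇒ x = tᵢ/(1/V₁ − 1/V₂) = 0.04631/(9.5694e-04 − 2.9078e-04) = 69.52 m.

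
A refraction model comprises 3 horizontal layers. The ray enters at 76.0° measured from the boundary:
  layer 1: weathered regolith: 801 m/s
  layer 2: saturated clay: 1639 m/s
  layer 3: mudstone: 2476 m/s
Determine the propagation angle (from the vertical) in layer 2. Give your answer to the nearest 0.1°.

29.7°

From the normal: θ₁ = 90° − 76.0° = 14.0°.
Ray parameter p = sin 14.0° / 801 = 3.0202e-04 s/m.
sin θ_2 = p·V_2 = 3.0202e-04 × 1639 = 0.4950.
θ_2 = arcsin 0.4950 = 29.67°.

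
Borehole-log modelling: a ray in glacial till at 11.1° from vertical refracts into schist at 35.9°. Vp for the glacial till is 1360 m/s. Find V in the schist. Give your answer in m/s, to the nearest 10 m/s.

4140 m/s

sin 11.1° = 0.1925; sin 35.9° = 0.5864.
V₂ = V₁·(sin θ₂/sin θ₁) = 1360·(0.5864/0.1925) = 4142.21 m/s.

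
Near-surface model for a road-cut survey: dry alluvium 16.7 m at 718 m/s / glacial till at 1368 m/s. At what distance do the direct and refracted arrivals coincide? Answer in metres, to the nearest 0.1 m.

59.8 m

θ_c = arcsin(718/1368) = 31.66°, so cos θ_c = 0.8512 and tᵢ = 2h cos θ_c/V₁ = 0.0396 s.
At crossover x/V₁ = x/V₂ + tᵢ ⇒ x = tᵢ/(1/V₁ − 1/V₂) = 0.03960/(1.3928e-03 − 7.3099e-04) = 59.83 m.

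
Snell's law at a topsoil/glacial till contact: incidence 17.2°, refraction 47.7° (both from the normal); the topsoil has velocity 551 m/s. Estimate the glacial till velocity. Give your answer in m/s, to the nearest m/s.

1378 m/s

sin 17.2° = 0.2957; sin 47.7° = 0.7396.
V₂ = V₁·(sin θ₂/sin θ₁) = 551·(0.7396/0.2957) = 1378.17 m/s.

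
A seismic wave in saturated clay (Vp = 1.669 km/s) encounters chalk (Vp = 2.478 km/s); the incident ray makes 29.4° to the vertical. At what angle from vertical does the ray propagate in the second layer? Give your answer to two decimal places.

sin θ₁/V₁ = sin θ₂/V₂ ⇒ sin θ₂ = 2.478·sin 29.4°/1.669 = 2.478·0.4909/1.669 = 0.7289.
θ₂ = arcsin 0.7289 = 46.79° from the normal.

46.79°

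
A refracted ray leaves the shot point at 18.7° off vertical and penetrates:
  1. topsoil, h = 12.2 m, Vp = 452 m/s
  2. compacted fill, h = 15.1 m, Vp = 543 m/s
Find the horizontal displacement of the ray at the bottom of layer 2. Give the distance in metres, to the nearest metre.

10 m

Apply Snell's law at each interface; in layer i the horizontal offset is hᵢ·tan θᵢ.
Layer 1: θ = 18.70°; offset = 12.2·tan 18.70° = 4.129 m.
Layer 2: sin θ = 543·sin 18.7°/452 = 0.3852, θ = 22.65°; offset = 15.1·tan 22.65° = 6.302 m.
Total horizontal offset = 10.432 m.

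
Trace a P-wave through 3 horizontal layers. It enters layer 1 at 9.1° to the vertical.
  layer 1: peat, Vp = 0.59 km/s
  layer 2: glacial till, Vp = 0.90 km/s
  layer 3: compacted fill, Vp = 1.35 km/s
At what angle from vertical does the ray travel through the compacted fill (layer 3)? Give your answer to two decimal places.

21.22°

Snell's law across each interface conserves sin θ / V, so sin θ_3 = V_3·sin θ₁/V₁.
sin θ_3 = 1.35 × sin 9.1° / 0.59 = 0.3619.
θ_3 = arcsin 0.3619 = 21.22°.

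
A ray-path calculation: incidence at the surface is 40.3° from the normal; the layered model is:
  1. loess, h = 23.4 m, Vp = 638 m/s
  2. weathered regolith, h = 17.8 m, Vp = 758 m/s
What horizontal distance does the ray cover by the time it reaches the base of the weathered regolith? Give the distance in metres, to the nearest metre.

41 m

p = sin θ₁/V₁ = sin 40.3°/638 = 1.0138e-03 s/m is conserved through the stack.
Layer 1: θ = 40.30°; offset = 23.4·tan 40.30° = 19.845 m.
Layer 2: sin θ = p·758 = 0.7684 → θ = 50.21°; offset = 17.8·tan 50.21° = 21.375 m.
Σ offsets = 41.220 m.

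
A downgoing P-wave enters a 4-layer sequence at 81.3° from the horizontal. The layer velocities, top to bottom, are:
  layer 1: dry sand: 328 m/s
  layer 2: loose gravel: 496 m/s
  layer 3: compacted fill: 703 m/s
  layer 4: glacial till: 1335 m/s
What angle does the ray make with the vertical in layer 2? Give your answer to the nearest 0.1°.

13.2°

From the normal: θ₁ = 90° − 81.3° = 8.7°.
Ray parameter p = sin 8.7° / 328 = 4.6116e-04 s/m.
sin θ_2 = p·V_2 = 4.6116e-04 × 496 = 0.2287.
θ_2 = 13.22° from the vertical.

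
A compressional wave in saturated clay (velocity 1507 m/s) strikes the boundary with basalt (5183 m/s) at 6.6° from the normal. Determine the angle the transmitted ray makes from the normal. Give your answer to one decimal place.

Snell's law: sin θ₂ = (V₂/V₁)·sin θ₁ = (5183/1507)·sin 6.6° = 0.3953.
θ₂ = arcsin 0.3953 = 23.28° from the normal.

23.3°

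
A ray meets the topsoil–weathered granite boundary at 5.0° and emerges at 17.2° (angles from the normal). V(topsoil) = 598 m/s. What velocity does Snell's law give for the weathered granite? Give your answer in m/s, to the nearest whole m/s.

2029 m/s

Snell's law: sin 5.0°/V₁ = sin 17.2°/V₂.
V₂ = V₁·sin 17.2°/sin 5.0° = 598 × 3.3929 = 2028.94 m/s.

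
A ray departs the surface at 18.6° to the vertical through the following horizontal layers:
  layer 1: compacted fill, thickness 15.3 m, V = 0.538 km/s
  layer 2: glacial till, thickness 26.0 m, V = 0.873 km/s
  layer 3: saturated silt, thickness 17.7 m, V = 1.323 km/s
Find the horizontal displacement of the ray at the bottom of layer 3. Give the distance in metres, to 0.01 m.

43.26 m

Ray parameter p = sin 18.6° / 0.538 km/s = 5.9286e-01 s/km.
Layer 1: θ = 18.60°; offset = 15.3·tan 18.60° = 5.1490 m.
Layer 2: sin θ = p·0.873 = 0.5176 → θ = 31.17°; offset = 26.0·tan 31.17° = 15.7271 m.
Layer 3: sin θ = p·1.323 = 0.7844 → θ = 51.66°; offset = 17.7·tan 51.66° = 22.3808 m.
Total horizontal offset = 43.2569 m.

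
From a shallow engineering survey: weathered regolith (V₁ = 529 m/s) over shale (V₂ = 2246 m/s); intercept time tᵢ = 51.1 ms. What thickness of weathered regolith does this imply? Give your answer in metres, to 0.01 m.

h = tᵢ·V₁·V₂ / (2·√(V₂²−V₁²)).
√(V₂²−V₁²) = √(2246² − 529²) = 2182.8 m/s.
h = 0.0511 s × 529 × 2246 / (2 × 2182.8) = 13.91 m.

13.91 m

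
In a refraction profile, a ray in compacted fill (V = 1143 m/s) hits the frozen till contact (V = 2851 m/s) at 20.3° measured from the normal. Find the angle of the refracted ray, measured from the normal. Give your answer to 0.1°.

59.9°

Snell's law: sin θ₂ = (V₂/V₁)·sin θ₁ = (2851/1143)·sin 20.3° = 0.8654.
θ₂ = arcsin 0.8654 = 59.92° from the normal.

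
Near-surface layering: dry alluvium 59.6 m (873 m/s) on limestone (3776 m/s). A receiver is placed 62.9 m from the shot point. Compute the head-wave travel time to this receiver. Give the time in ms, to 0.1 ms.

149.5 ms

t = x/V₂ + 2h·√(V₂²−V₁²)/(V₁V₂).
√(V₂²−V₁²) = √(3776²−873²) = 3673.7 m/s; delay term = 2·59.6·3673.7/(873·3776) = 0.13284 s.
t = 62.9/3776 + 0.13284 = 0.14950 s.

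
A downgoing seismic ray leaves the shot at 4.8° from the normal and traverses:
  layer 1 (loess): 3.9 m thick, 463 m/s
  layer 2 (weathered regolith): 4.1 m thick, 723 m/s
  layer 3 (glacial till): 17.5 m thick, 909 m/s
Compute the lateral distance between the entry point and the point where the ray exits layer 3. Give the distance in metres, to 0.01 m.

3.78 m

p = sin θ₁/V₁ = sin 4.8°/463 = 1.8073e-04 s/m is conserved through the stack.
Layer 1: θ = 4.80°; offset = 3.9·tan 4.80° = 0.3275 m.
Layer 2: sin θ = p·723 = 0.1307 → θ = 7.51°; offset = 4.1·tan 7.51° = 0.5404 m.
Layer 3: sin θ = p·909 = 0.1643 → θ = 9.46°; offset = 17.5·tan 9.46° = 2.9146 m.
Summing the layer offsets gives 3.7824 m.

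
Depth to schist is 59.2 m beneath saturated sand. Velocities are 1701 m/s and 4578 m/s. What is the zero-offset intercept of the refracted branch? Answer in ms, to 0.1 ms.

64.6 ms

θ_c = arcsin(V₁/V₂) = arcsin(1701/4578) = 21.81°; cos θ_c = 0.9284.
tᵢ = 2h·cos θ_c / V₁ = 2·59.2·0.9284 / 1701 = 0.06462 s.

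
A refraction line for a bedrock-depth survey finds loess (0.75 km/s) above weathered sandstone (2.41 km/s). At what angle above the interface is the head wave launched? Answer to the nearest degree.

Critical incidence: sin θ_c = V₁/V₂ = 0.75/2.41 = 0.3112.
θ_c = arcsin 0.3112 = 18.13°.
Measured from the interface: 90° − 18.13° = 71.87°.

72°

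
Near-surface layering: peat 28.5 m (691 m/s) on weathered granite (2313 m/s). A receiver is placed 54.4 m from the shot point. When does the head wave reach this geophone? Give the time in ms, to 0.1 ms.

θ_c = arcsin(V₁/V₂) = arcsin(691/2313) = 17.38°, cos θ_c = 0.9543.
Intercept time tᵢ = 2h cos θ_c / V₁ = 2·28.5·0.9543/691 = 0.07872 s.
t = x/V₂ + tᵢ = 54.4/2313 + 0.07872 = 0.10224 s.

102.2 ms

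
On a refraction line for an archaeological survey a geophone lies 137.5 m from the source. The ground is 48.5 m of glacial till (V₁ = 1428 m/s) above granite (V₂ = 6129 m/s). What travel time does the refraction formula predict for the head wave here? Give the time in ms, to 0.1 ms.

88.5 ms

t = x/V₂ + 2h·√(V₂²−V₁²)/(V₁V₂).
√(V₂²−V₁²) = √(6129²−1428²) = 5960.3 m/s; delay term = 2·48.5·5960.3/(1428·6129) = 0.06606 s.
t = 137.5/6129 + 0.06606 = 0.08849 s.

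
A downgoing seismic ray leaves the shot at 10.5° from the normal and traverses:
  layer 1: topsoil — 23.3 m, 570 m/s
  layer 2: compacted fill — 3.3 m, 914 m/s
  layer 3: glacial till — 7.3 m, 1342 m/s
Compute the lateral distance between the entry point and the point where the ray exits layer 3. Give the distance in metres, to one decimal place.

Ray parameter p = sin 10.5° / 570 m/s = 3.1971e-04 s/m.
Layer 1: θ = 10.50°; offset = 23.3·tan 10.50° = 4.318 m.
Layer 2: sin θ = p·914 = 0.2922 → θ = 16.99°; offset = 3.3·tan 16.99° = 1.008 m.
Layer 3: sin θ = p·1342 = 0.4291 → θ = 25.41°; offset = 7.3·tan 25.41° = 3.467 m.
Summing the layer offsets gives 8.794 m.

8.8 m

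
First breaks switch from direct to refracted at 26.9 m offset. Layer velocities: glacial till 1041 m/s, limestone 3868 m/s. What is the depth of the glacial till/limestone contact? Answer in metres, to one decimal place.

10.2 m

h = (x_cross/2)·√((V₂−V₁)/(V₂+V₁)).
(V₂−V₁)/(V₂+V₁) = (3868−1041)/(3868+1041) = 0.5759; √ = 0.7589.
h = (26.9/2)·0.7589 = 10.21 m.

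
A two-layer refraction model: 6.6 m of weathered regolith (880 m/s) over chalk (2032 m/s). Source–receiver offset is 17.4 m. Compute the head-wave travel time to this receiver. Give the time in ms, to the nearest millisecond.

θ_c = arcsin(V₁/V₂) = arcsin(880/2032) = 25.66°, cos θ_c = 0.9014.
Intercept time tᵢ = 2h cos θ_c / V₁ = 2·6.6·0.9014/880 = 0.01352 s.
t = x/V₂ + tᵢ = 17.4/2032 + 0.01352 = 0.02208 s.

22 ms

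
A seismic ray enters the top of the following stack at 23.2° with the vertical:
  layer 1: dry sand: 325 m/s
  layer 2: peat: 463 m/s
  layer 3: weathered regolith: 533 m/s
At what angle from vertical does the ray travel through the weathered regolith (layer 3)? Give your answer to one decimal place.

40.2°

Ray parameter p = sin 23.2° / 325 = 1.2121e-03 s/m.
sin θ_3 = p·V_3 = 1.2121e-03 × 533 = 0.6461.
θ_3 = arcsin 0.6461 = 40.25°.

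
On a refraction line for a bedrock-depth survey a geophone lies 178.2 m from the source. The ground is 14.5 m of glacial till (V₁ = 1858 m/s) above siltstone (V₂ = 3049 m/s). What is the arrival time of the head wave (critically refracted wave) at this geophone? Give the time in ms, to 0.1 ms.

70.8 ms

θ_c = arcsin(V₁/V₂) = arcsin(1858/3049) = 37.54°, cos θ_c = 0.7929.
Intercept time tᵢ = 2h cos θ_c / V₁ = 2·14.5·0.7929/1858 = 0.01238 s.
t = x/V₂ + tᵢ = 178.2/3049 + 0.01238 = 0.07082 s.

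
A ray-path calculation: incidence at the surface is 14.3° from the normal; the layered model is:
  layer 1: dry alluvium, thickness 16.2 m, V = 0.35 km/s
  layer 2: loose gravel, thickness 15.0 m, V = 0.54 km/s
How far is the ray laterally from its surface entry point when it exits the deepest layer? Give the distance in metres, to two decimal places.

10.31 m

Apply Snell's law at each interface; in layer i the horizontal offset is hᵢ·tan θᵢ.
Layer 1: θ = 14.30°; offset = 16.2·tan 14.30° = 4.1293 m.
Layer 2: sin θ = 0.54·sin 14.3°/0.35 = 0.3811, θ = 22.40°; offset = 15.0·tan 22.40° = 6.1828 m.
Σ offsets = 10.3121 m.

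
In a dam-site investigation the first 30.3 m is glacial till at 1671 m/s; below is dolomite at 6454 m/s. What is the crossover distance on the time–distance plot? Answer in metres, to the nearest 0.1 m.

θ_c = arcsin(1671/6454) = 15.01°, so cos θ_c = 0.9659 and tᵢ = 2h cos θ_c/V₁ = 0.0350 s.
At crossover x/V₁ = x/V₂ + tᵢ ⇒ x = tᵢ/(1/V₁ − 1/V₂) = 0.03503/(5.9844e-04 − 1.5494e-04) = 78.98 m.

79.0 m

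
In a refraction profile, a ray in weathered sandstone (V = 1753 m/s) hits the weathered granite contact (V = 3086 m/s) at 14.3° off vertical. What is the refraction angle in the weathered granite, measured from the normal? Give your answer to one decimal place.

25.8°

sin θ₁/V₁ = sin θ₂/V₂ ⇒ sin θ₂ = 3086·sin 14.3°/1753 = 3086·0.2470/1753 = 0.4348.
θ₂ = arcsin 0.4348 = 25.77° from the normal.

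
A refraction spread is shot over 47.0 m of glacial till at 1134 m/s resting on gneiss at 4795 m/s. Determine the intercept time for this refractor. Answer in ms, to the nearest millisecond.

θ_c = arcsin(V₁/V₂) = arcsin(1134/4795) = 13.68°; cos θ_c = 0.9716.
tᵢ = 2h·cos θ_c / V₁ = 2·47.0·0.9716 / 1134 = 0.08054 s.

81 ms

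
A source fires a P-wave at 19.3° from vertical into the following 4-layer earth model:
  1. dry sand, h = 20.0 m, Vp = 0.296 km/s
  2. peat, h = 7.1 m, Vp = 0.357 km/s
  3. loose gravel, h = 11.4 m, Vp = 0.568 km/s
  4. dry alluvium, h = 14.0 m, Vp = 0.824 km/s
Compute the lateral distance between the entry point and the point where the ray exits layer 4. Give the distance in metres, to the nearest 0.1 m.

52.3 m

p = sin θ₁/V₁ = sin 19.3°/0.296 = 1.1166e+00 s/km is conserved through the stack.
Layer 1: θ = 19.30°; offset = 20.0·tan 19.30° = 7.004 m.
Layer 2: sin θ = p·0.357 = 0.3986 → θ = 23.49°; offset = 7.1·tan 23.49° = 3.086 m.
Layer 3: sin θ = p·0.568 = 0.6342 → θ = 39.36°; offset = 11.4·tan 39.36° = 9.352 m.
Layer 4: sin θ = p·0.824 = 0.9201 → θ = 66.94°; offset = 14.0·tan 66.94° = 32.883 m.
Σ offsets = 52.324 m.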